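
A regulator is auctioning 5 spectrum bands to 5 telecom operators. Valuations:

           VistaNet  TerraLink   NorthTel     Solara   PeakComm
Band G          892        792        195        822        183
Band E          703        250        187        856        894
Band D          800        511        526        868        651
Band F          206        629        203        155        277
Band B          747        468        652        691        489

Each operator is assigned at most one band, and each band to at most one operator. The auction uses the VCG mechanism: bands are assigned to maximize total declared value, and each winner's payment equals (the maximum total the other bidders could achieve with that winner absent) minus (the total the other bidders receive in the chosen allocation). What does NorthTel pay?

Efficient allocation: VistaNet→Band G ($892M), TerraLink→Band F ($629M), NorthTel→Band B ($652M), Solara→Band D ($868M), PeakComm→Band E ($894M); total welfare W = $3935M.
NorthTel receives Band B at value $652M, so the others get W − 652 = $3283M.
Without NorthTel: best allocation of the remaining 4 bidders over all 5 bands is VistaNet→Band B ($747M), TerraLink→Band G ($792M), Solara→Band D ($868M), PeakComm→Band E ($894M), total $3301M.
VCG payment = (others' best without NorthTel) − (others' welfare with NorthTel) = 3301 − 3283 = $18M.

NorthTel pays $18M.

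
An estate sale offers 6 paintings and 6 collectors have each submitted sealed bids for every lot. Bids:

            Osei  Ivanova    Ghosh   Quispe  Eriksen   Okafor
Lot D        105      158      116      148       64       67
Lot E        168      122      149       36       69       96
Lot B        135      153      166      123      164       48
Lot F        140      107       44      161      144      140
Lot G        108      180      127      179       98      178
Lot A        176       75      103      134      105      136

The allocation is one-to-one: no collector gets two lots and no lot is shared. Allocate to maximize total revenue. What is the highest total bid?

Max total: $986

This is the linear assignment problem.
Optimal: Osei→Lot A ($176), Ivanova→Lot D ($158), Ghosh→Lot E ($149), Quispe→Lot F ($161), Eriksen→Lot B ($164), Okafor→Lot G ($178) — total 176+158+149+161+164+178 = $986.
Row-greedy (each collector in turn takes its best remaining lot) gives $819, worse by 167.
Swapping Eriksen↔Okafor (Eriksen→Lot G $98, Okafor→Lot B $48) loses 196.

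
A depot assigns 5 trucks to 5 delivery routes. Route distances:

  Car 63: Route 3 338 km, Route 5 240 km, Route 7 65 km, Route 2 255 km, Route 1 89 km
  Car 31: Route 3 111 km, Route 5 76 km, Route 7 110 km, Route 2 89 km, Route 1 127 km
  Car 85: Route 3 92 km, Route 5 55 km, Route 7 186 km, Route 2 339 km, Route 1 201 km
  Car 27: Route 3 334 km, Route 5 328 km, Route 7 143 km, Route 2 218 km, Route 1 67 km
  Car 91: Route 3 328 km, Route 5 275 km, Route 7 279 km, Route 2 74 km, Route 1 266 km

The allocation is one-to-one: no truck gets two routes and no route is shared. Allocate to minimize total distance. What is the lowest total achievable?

Min total: 372 km

This is the linear assignment problem.
Optimal: Car 63→Route 7 (65 km), Car 31→Route 3 (111 km), Car 85→Route 5 (55 km), Car 27→Route 1 (67 km), Car 91→Route 2 (74 km) — total 65+111+55+67+74 = 372 km.
Column-greedy (each route in turn goes to its cheapest remaining truck) gives 374 km, worse by 2.
No other one-to-one assignment undercuts 372 km.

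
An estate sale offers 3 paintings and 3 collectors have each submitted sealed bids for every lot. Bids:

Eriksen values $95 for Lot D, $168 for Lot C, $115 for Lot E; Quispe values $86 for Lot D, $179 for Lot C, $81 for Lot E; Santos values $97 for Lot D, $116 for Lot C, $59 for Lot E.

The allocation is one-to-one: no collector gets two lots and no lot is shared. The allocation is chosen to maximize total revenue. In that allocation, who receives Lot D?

Optimal: Eriksen→Lot E ($115), Quispe→Lot C ($179), Santos→Lot D ($97) — total 115+179+97 = $391.
Row-greedy (each collector in turn takes its best remaining lot) gives $313, worse by 78.
Santos's own top lot is Lot C ($116), but forcing Santos→Lot C and reassigning the rest optimally gives only $317 — worse by 74.

Santos receives Lot D.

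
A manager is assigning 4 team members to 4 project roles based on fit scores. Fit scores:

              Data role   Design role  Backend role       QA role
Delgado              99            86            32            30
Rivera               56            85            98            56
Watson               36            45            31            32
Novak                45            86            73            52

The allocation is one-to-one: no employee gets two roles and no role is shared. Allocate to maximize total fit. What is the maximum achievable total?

Max total: 315 pts

Optimal: Delgado→Data role (99 pts), Rivera→Backend role (98 pts), Watson→QA role (32 pts), Novak→Design role (86 pts) — total 99+98+32+86 = 315 pts.
Next-best assignment: Delgado→Data role, Rivera→Backend role, Watson→Design role, Novak→QA role = 294 pts.
Swapping Rivera↔Watson (Rivera→QA role 56 pts, Watson→Backend role 31 pts) loses 43.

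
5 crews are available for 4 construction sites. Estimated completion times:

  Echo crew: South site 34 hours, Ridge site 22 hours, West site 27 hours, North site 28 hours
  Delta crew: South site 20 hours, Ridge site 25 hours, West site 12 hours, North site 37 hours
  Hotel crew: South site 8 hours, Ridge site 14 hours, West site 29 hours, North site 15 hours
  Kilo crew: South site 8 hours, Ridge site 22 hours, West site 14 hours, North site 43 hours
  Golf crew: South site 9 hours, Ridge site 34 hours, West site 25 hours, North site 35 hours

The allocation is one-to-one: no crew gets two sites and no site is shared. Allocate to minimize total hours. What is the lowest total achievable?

Optimal: Kilo crew→South site (8 hours), Echo crew→Ridge site (22 hours), Delta crew→West site (12 hours), Hotel crew→North site (15 hours) — total 8+22+12+15 = 57 hours.
Column-greedy (each site in turn goes to its cheapest remaining crew) gives 77 hours, worse by 20.
Next-best assignment: Golf crew→South site, Echo crew→Ridge site, Delta crew→West site, Hotel crew→North site = 58 hours.
Swapping Echo crew↔Hotel crew (Echo crew→North site 28 hours, Hotel crew→Ridge site 14 hours) adds 5.

Minimum total: 57 hours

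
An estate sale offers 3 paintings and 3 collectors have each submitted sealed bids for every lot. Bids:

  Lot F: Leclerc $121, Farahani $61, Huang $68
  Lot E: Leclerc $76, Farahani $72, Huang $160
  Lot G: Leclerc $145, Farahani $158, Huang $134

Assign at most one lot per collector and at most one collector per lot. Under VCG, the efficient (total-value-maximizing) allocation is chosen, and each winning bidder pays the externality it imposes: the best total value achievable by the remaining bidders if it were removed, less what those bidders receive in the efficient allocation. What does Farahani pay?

Efficient allocation: Leclerc→Lot F ($121), Farahani→Lot G ($158), Huang→Lot E ($160); total welfare W = $439.
Farahani receives Lot G at value $158, so the others get W − 158 = $281.
Without Farahani: best allocation of the remaining 2 bidders over all 3 lots is Leclerc→Lot G ($145), Huang→Lot E ($160), total $305.
VCG payment = (others' best without Farahani) − (others' welfare with Farahani) = 305 − 281 = $24.

Farahani pays $24.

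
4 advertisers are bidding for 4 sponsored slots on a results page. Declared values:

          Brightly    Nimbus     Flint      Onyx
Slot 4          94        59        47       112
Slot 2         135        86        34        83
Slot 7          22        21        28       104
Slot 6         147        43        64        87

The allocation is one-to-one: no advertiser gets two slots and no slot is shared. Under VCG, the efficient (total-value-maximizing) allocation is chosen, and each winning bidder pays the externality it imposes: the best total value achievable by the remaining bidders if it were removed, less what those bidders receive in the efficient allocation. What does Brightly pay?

Brightly pays $25.

Efficient allocation: Brightly→Slot 6 ($147), Nimbus→Slot 2 ($86), Flint→Slot 4 ($47), Onyx→Slot 7 ($104); total welfare W = $384.
Brightly receives Slot 6 at value $147, so the others get W − 147 = $237.
Without Brightly: best allocation of the remaining 3 bidders over all 4 slots is Nimbus→Slot 2 ($86), Flint→Slot 6 ($64), Onyx→Slot 4 ($112), total $262.
VCG payment = (others' best without Brightly) − (others' welfare with Brightly) = 262 − 237 = $25.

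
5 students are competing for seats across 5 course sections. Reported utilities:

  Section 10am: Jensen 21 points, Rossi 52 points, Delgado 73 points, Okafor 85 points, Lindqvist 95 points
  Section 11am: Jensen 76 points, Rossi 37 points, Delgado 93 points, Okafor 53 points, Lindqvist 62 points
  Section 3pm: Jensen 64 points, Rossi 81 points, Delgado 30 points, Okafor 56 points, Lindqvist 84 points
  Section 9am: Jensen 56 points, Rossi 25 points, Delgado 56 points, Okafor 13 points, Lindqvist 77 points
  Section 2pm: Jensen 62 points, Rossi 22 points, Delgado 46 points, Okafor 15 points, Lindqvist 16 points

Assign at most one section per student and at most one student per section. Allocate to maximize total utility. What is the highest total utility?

Optimal: Jensen→Section 2pm (62 points), Rossi→Section 3pm (81 points), Delgado→Section 11am (93 points), Okafor→Section 10am (85 points), Lindqvist→Section 9am (77 points) — total 62+81+93+85+77 = 398 points.
Row-greedy (each student in turn takes its best remaining section) gives 322 points, worse by 76.
Swapping Okafor↔Delgado (Okafor→Section 11am 53 points, Delgado→Section 10am 73 points) loses 52.
Checked against all permutations: 398 points is optimal.

Max total: 398 points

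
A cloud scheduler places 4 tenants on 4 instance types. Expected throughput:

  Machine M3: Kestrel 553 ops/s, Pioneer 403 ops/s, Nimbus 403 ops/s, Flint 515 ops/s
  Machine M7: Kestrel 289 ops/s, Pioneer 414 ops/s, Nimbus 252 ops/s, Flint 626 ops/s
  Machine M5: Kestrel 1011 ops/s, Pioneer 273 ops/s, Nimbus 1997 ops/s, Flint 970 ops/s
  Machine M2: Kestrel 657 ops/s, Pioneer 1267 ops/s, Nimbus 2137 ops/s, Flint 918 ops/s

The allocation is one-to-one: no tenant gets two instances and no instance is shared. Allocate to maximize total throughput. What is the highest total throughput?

Maximum total: 4443 ops/s

Optimal: Kestrel→Machine M3 (553 ops/s), Pioneer→Machine M2 (1267 ops/s), Nimbus→Machine M5 (1997 ops/s), Flint→Machine M7 (626 ops/s) — total 553+1267+1997+626 = 4443 ops/s.
Row-greedy (each tenant in turn takes its best remaining instance) gives 3307 ops/s, worse by 1136.
No other one-to-one assignment exceeds 4443 ops/s.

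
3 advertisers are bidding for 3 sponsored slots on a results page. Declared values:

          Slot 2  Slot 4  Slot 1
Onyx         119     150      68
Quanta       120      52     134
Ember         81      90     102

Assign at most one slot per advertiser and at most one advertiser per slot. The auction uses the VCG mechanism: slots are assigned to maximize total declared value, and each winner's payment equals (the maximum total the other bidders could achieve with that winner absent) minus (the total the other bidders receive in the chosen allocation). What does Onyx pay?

Efficient allocation: Onyx→Slot 4 ($150), Quanta→Slot 2 ($120), Ember→Slot 1 ($102); total welfare W = $372.
Onyx receives Slot 4 at value $150, so the others get W − 150 = $222.
Without Onyx: best allocation of the remaining 2 bidders over all 3 slots is Quanta→Slot 1 ($134), Ember→Slot 4 ($90), total $224.
VCG payment = (others' best without Onyx) − (others' welfare with Onyx) = 224 − 222 = $2.

Onyx pays $2.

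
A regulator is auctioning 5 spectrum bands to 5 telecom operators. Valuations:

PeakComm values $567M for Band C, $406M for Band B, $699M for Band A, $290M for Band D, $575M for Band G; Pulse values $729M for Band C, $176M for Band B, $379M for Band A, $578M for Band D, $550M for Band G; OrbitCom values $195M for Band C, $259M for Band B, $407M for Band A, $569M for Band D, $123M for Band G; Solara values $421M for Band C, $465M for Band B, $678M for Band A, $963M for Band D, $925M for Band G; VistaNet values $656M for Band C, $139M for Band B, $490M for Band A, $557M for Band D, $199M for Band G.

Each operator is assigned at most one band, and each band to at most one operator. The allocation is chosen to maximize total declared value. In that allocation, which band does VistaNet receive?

VistaNet receives Band D.

Optimal: PeakComm→Band A ($699M), Pulse→Band C ($729M), OrbitCom→Band B ($259M), Solara→Band G ($925M), VistaNet→Band D ($557M) — total 699+729+259+925+557 = $3169M.
Row-greedy (each operator in turn takes its best remaining band) gives $3061M, worse by 108.
No other one-to-one assignment exceeds $3169M.
VistaNet's own top band is Band C ($656M), but forcing VistaNet→Band C and reassigning the rest optimally gives only $3127M — worse by 42.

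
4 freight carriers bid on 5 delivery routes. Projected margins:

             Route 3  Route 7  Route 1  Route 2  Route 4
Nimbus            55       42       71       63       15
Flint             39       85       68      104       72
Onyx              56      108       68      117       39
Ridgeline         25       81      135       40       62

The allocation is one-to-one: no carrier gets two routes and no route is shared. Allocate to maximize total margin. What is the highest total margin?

Maximum total: $402k

Optimal: Nimbus→Route 3 ($55k), Flint→Route 2 ($104k), Onyx→Route 7 ($108k), Ridgeline→Route 1 ($135k) — total 55+104+108+135 = $402k.
Column-greedy (each route in turn goes to its best remaining carrier) gives $339k, worse by 63.
Next-best assignment: Nimbus→Route 3, Flint→Route 7, Onyx→Route 2, Ridgeline→Route 1 = $392k.
Every other assignment is strictly worse.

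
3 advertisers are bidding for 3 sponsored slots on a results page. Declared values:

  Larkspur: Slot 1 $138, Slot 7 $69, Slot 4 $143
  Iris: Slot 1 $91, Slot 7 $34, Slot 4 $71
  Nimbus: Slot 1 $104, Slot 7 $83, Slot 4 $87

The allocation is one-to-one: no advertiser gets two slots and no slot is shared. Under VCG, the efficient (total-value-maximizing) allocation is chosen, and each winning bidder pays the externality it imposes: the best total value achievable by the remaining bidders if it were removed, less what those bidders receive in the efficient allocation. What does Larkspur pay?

Larkspur pays $4.

Efficient allocation: Larkspur→Slot 4 ($143), Iris→Slot 1 ($91), Nimbus→Slot 7 ($83); total welfare W = $317.
Larkspur receives Slot 4 at value $143, so the others get W − 143 = $174.
Without Larkspur: best allocation of the remaining 2 bidders over all 3 slots is Iris→Slot 1 ($91), Nimbus→Slot 4 ($87), total $178.
VCG payment = (others' best without Larkspur) − (others' welfare with Larkspur) = 178 − 174 = $4.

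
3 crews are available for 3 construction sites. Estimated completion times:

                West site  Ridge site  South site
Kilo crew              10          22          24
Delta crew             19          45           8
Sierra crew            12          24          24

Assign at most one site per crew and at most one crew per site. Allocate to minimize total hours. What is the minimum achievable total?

Minimum total: 42 hours

This is the linear assignment problem.
Optimal: Kilo crew→West site (10 hours), Delta crew→South site (8 hours), Sierra crew→Ridge site (24 hours) — total 10+8+24 = 42 hours.
Swapping Sierra crew↔Delta crew (Sierra crew→South site 24 hours, Delta crew→Ridge site 45 hours) adds 37.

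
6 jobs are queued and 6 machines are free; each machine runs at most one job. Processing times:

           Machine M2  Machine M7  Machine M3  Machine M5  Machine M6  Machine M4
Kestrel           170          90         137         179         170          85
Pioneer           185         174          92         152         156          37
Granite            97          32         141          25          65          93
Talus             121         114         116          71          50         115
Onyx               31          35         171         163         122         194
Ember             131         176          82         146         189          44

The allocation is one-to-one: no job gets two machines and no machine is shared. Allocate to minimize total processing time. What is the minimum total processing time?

Minimum total: 315 min

Treat this as an assignment problem: match each job to one machine.
Optimal: Kestrel→Machine M7 (90 min), Pioneer→Machine M4 (37 min), Granite→Machine M5 (25 min), Talus→Machine M6 (50 min), Onyx→Machine M2 (31 min), Ember→Machine M3 (82 min) — total 90+37+25+50+31+82 = 315 min.
Next-best assignment: Kestrel→Machine M7, Pioneer→Machine M3, Granite→Machine M5, Talus→Machine M6, Onyx→Machine M2, Ember→Machine M4 = 332 min.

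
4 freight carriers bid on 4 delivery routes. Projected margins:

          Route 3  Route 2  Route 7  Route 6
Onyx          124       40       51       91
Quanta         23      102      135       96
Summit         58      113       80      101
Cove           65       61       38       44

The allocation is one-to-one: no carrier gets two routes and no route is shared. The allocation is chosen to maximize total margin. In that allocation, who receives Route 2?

Cove receives Route 2.

This is a one-to-one assignment (maximum-weight bipartite matching).
Optimal: Onyx→Route 3 ($124k), Quanta→Route 7 ($135k), Summit→Route 6 ($101k), Cove→Route 2 ($61k) — total 124+135+101+61 = $421k.
Max-entry greedy (repeatedly take the single best remaining cell) gives $416k, worse by 5.
Cove's own top route is Route 3 ($65k), but forcing Cove→Route 3 and reassigning the rest optimally gives only $404k — worse by 17.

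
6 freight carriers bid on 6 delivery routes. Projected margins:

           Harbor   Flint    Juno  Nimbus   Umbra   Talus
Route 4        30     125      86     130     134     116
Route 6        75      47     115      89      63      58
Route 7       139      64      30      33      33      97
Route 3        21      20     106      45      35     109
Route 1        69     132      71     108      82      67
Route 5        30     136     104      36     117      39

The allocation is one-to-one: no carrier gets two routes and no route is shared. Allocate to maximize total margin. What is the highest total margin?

Max total: $742k

Treat this as an assignment problem: match each carrier to one route.
Optimal: Harbor→Route 7 ($139k), Flint→Route 1 ($132k), Juno→Route 6 ($115k), Nimbus→Route 4 ($130k), Umbra→Route 5 ($117k), Talus→Route 3 ($109k) — total 139+132+115+130+117+109 = $742k.
Column-greedy (each route in turn goes to its best remaining carrier) gives $665k, worse by 77.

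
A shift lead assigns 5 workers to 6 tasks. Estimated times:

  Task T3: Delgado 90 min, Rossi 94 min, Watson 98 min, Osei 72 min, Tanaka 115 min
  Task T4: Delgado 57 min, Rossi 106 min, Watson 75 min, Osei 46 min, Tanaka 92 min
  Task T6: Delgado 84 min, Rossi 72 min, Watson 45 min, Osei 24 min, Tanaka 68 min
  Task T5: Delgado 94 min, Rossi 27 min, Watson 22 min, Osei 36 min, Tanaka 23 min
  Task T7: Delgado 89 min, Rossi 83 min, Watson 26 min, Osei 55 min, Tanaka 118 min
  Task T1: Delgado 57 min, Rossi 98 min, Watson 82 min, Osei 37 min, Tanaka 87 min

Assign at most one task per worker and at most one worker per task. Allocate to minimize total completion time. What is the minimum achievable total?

Minimum total: 215 min

Optimal: Delgado→Task T4 (57 min), Rossi→Task T6 (72 min), Watson→Task T7 (26 min), Osei→Task T1 (37 min), Tanaka→Task T5 (23 min) — total 57+72+26+37+23 = 215 min.
Min-entry greedy (repeatedly take the single cheapest remaining cell) gives 273 min, worse by 58.
Checked against all permutations: 215 min is optimal.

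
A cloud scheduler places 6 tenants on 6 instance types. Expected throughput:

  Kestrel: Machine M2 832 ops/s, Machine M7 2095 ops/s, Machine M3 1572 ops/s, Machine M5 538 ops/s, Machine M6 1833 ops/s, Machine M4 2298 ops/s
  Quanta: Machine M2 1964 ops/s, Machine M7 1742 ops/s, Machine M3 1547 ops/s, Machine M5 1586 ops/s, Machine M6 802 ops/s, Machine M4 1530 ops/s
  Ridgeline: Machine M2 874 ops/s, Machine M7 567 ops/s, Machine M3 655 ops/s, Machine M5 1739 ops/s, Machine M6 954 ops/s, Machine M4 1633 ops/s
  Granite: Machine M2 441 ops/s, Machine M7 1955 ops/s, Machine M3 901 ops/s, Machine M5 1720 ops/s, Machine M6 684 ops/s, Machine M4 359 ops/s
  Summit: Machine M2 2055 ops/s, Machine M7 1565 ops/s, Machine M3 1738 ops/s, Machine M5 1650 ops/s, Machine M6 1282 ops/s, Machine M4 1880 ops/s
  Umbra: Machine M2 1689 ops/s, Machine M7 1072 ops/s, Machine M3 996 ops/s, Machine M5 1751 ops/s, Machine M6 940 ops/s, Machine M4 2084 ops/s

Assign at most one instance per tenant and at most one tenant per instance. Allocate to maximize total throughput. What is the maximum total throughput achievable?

Max total: 11313 ops/s

Optimal: Kestrel→Machine M6 (1833 ops/s), Quanta→Machine M2 (1964 ops/s), Ridgeline→Machine M5 (1739 ops/s), Granite→Machine M7 (1955 ops/s), Summit→Machine M3 (1738 ops/s), Umbra→Machine M4 (2084 ops/s) — total 1833+1964+1739+1955+1738+2084 = 11313 ops/s.
Row-greedy (each tenant in turn takes its best remaining instance) gives 10634 ops/s, worse by 679.
Next-best assignment: Kestrel→Machine M6, Quanta→Machine M3, Ridgeline→Machine M5, Granite→Machine M7, Summit→Machine M2, Umbra→Machine M4 = 11213 ops/s.
Checked against all permutations: 11313 ops/s is optimal.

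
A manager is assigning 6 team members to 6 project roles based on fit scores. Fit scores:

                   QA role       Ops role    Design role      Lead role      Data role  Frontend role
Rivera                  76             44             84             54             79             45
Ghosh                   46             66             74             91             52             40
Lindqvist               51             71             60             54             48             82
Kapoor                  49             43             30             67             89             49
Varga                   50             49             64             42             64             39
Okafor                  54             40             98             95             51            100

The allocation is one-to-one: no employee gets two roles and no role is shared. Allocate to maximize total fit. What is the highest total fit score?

Optimal: Rivera→QA role (76 pts), Ghosh→Lead role (91 pts), Lindqvist→Ops role (71 pts), Kapoor→Data role (89 pts), Varga→Design role (64 pts), Okafor→Frontend role (100 pts) — total 76+91+71+89+64+100 = 491 pts.
Row-greedy (each employee in turn takes its best remaining role) gives 436 pts, worse by 55.

Max total: 491 pts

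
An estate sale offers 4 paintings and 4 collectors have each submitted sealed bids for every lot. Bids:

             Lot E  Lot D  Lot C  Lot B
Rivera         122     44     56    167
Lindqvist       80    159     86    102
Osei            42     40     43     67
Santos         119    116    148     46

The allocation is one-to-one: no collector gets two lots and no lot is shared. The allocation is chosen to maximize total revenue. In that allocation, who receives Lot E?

Treat this as an assignment problem: match each collector to one lot.
Optimal: Rivera→Lot B ($167), Lindqvist→Lot D ($159), Osei→Lot E ($42), Santos→Lot C ($148) — total 167+159+42+148 = $516.
Osei's own top lot is Lot B ($67), but forcing Osei→Lot B and reassigning the rest optimally gives only $496 — worse by 20.

Osei receives Lot E.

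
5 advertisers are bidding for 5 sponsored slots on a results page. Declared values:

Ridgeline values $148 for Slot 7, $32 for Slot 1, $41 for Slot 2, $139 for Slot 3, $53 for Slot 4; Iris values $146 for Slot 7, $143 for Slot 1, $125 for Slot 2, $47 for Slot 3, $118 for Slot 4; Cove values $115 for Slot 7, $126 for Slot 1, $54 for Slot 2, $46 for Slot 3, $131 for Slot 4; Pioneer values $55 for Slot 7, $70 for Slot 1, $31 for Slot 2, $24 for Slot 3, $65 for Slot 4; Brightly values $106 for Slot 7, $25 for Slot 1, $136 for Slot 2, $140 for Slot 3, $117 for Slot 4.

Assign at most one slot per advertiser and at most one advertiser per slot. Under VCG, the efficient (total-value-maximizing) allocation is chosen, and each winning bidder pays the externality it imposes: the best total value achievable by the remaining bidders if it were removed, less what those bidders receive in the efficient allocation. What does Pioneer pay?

Efficient allocation: Ridgeline→Slot 3 ($139), Iris→Slot 7 ($146), Cove→Slot 4 ($131), Pioneer→Slot 1 ($70), Brightly→Slot 2 ($136); total welfare W = $622.
Pioneer receives Slot 1 at value $70, so the others get W − 70 = $552.
Without Pioneer: best allocation of the remaining 4 bidders over all 5 slots is Ridgeline→Slot 7 ($148), Iris→Slot 1 ($143), Cove→Slot 4 ($131), Brightly→Slot 3 ($140), total $562.
VCG payment = (others' best without Pioneer) − (others' welfare with Pioneer) = 562 − 552 = $10.

Pioneer pays $10.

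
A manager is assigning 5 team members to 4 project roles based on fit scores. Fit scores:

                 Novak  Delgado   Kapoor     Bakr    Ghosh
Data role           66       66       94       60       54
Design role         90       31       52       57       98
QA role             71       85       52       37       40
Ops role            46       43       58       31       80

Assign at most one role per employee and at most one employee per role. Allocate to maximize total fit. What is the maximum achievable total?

Max total: 349 pts

Optimal: Kapoor→Data role (94 pts), Novak→Design role (90 pts), Delgado→QA role (85 pts), Ghosh→Ops role (80 pts) — total 94+90+85+80 = 349 pts.
Column-greedy (each role in turn goes to its best remaining employee) gives 323 pts, worse by 26.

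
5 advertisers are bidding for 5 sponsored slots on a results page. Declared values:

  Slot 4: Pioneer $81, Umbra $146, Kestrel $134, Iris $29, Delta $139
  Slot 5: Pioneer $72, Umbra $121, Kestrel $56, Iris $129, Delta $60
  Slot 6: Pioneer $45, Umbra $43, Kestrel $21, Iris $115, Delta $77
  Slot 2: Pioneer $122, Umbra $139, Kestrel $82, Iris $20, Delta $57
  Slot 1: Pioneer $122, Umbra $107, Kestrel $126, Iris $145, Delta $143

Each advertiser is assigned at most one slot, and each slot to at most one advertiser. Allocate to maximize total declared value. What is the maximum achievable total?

Optimal: Pioneer→Slot 2 ($122), Umbra→Slot 5 ($121), Kestrel→Slot 4 ($134), Iris→Slot 6 ($115), Delta→Slot 1 ($143) — total 122+121+134+115+143 = $635.
Row-greedy (each advertiser in turn takes its best remaining slot) gives $600, worse by 35.
Swapping Kestrel↔Delta (Kestrel→Slot 1 $126, Delta→Slot 4 $139) loses 12.

Max total: $635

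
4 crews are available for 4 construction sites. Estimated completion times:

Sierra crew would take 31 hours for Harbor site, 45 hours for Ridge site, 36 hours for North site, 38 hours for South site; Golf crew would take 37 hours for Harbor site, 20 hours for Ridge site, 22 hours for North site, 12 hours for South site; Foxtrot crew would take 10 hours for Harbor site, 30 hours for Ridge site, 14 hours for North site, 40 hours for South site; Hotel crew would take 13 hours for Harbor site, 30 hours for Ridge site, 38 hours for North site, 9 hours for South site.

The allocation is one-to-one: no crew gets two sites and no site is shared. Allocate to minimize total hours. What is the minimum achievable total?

Optimal: Sierra crew→Harbor site (31 hours), Golf crew→Ridge site (20 hours), Foxtrot crew→North site (14 hours), Hotel crew→South site (9 hours) — total 31+20+14+9 = 74 hours.
Column-greedy (each site in turn goes to its cheapest remaining crew) gives 75 hours, worse by 1.
Next-best assignment: Sierra crew→North site, Golf crew→Ridge site, Foxtrot crew→Harbor site, Hotel crew→South site = 75 hours.

Minimum total: 74 hours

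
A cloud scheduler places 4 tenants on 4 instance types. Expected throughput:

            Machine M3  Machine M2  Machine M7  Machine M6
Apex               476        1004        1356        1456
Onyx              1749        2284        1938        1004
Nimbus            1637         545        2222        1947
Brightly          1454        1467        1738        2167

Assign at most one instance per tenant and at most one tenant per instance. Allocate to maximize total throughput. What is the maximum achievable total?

Optimal: Apex→Machine M7 (1356 ops/s), Onyx→Machine M2 (2284 ops/s), Nimbus→Machine M3 (1637 ops/s), Brightly→Machine M6 (2167 ops/s) — total 1356+2284+1637+2167 = 7444 ops/s.
Next-best assignment: Apex→Machine M6, Onyx→Machine M2, Nimbus→Machine M7, Brightly→Machine M3 = 7416 ops/s.
Every other assignment is strictly worse.

Max total: 7444 ops/s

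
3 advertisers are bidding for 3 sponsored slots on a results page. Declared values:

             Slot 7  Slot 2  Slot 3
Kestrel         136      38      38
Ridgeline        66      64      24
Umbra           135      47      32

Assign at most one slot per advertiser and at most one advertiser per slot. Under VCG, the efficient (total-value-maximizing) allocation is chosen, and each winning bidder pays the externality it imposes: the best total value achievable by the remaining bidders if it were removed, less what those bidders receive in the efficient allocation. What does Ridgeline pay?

Efficient allocation: Kestrel→Slot 3 ($38), Ridgeline→Slot 2 ($64), Umbra→Slot 7 ($135); total welfare W = $237.
Ridgeline receives Slot 2 at value $64, so the others get W − 64 = $173.
Without Ridgeline: best allocation of the remaining 2 bidders over all 3 slots is Kestrel→Slot 7 ($136), Umbra→Slot 2 ($47), total $183.
VCG payment = (others' best without Ridgeline) − (others' welfare with Ridgeline) = 183 − 173 = $10.

Ridgeline pays $10.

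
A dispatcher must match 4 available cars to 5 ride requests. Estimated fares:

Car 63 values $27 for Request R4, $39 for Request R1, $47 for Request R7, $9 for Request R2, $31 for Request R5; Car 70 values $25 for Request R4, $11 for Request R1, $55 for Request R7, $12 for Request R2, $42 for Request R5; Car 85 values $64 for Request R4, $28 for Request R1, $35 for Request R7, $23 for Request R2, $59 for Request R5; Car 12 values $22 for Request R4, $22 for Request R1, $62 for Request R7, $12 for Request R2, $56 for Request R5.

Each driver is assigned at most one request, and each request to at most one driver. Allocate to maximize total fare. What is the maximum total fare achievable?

Maximum total: $214

This is the linear assignment problem.
Optimal: Car 63→Request R1 ($39), Car 70→Request R7 ($55), Car 85→Request R4 ($64), Car 12→Request R5 ($56) — total 39+55+64+56 = $214.
Row-greedy (each driver in turn takes its best remaining request) gives $175, worse by 39.
Swapping Car 85↔Car 70 (Car 85→Request R7 $35, Car 70→Request R4 $25) loses 59.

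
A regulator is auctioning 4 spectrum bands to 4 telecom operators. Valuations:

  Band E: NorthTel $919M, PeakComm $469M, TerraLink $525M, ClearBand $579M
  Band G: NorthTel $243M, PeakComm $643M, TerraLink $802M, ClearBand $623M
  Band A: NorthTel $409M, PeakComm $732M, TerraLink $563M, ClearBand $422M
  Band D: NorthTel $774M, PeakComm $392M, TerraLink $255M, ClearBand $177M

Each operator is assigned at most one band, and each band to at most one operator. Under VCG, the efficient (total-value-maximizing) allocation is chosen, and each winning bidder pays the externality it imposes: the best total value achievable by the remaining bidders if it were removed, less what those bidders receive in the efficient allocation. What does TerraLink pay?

TerraLink pays $189M.

Efficient allocation: NorthTel→Band D ($774M), PeakComm→Band A ($732M), TerraLink→Band G ($802M), ClearBand→Band E ($579M); total welfare W = $2887M.
TerraLink receives Band G at value $802M, so the others get W − 802 = $2085M.
Without TerraLink: best allocation of the remaining 3 bidders over all 4 bands is NorthTel→Band E ($919M), PeakComm→Band A ($732M), ClearBand→Band G ($623M), total $2274M.
VCG payment = (others' best without TerraLink) − (others' welfare with TerraLink) = 2274 − 2085 = $189M.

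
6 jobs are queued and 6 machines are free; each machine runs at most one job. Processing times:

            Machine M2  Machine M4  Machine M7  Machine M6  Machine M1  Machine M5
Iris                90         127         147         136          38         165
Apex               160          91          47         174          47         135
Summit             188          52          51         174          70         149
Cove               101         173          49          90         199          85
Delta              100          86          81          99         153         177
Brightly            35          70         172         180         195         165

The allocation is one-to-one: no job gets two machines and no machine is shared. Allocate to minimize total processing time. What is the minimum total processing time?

Min total: 356 min

Optimal: Iris→Machine M1 (38 min), Apex→Machine M7 (47 min), Summit→Machine M4 (52 min), Cove→Machine M5 (85 min), Delta→Machine M6 (99 min), Brightly→Machine M2 (35 min) — total 38+47+52+85+99+35 = 356 min.
Column-greedy (each machine in turn goes to its cheapest remaining job) gives 439 min, worse by 83.
Swapping Delta↔Apex (Delta→Machine M7 81 min, Apex→Machine M6 174 min) adds 109.
Every other assignment is strictly worse.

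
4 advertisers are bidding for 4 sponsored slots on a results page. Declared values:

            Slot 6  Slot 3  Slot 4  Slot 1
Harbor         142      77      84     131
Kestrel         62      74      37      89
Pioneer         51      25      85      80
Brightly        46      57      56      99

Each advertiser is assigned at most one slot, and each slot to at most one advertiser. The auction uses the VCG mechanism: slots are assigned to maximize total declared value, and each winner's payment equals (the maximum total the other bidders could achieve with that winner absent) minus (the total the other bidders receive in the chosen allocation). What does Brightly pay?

Efficient allocation: Harbor→Slot 6 ($142), Kestrel→Slot 3 ($74), Pioneer→Slot 4 ($85), Brightly→Slot 1 ($99); total welfare W = $400.
Brightly receives Slot 1 at value $99, so the others get W − 99 = $301.
Without Brightly: best allocation of the remaining 3 bidders over all 4 slots is Harbor→Slot 6 ($142), Kestrel→Slot 1 ($89), Pioneer→Slot 4 ($85), total $316.
VCG payment = (others' best without Brightly) − (others' welfare with Brightly) = 316 − 301 = $15.

Brightly pays $15.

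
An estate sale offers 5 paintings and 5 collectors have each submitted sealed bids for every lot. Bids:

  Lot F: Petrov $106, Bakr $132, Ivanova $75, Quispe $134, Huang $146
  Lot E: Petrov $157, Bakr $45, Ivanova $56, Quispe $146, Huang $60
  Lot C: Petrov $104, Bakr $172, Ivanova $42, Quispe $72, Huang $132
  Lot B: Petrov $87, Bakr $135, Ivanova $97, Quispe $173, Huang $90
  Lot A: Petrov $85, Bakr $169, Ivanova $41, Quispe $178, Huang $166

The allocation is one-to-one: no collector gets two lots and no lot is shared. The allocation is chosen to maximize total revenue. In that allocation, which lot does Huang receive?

This is a one-to-one assignment (maximum-weight bipartite matching).
Optimal: Petrov→Lot E ($157), Bakr→Lot C ($172), Ivanova→Lot B ($97), Quispe→Lot A ($178), Huang→Lot F ($146) — total 157+172+97+178+146 = $750.
Column-greedy (each lot in turn goes to its best remaining collector) gives $689, worse by 61.
No other one-to-one assignment exceeds $750.
Huang's own top lot is Lot A ($166), but forcing Huang→Lot A and reassigning the rest optimally gives only $743 — worse by 7.

Huang receives Lot F.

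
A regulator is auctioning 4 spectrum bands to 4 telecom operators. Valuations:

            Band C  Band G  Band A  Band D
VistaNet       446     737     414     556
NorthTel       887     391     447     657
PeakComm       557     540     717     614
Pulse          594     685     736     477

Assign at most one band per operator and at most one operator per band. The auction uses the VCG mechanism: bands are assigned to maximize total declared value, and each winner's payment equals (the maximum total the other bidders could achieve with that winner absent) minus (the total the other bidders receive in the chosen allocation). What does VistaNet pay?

Efficient allocation: VistaNet→Band G ($737M), NorthTel→Band C ($887M), PeakComm→Band D ($614M), Pulse→Band A ($736M); total welfare W = $2974M.
VistaNet receives Band G at value $737M, so the others get W − 737 = $2237M.
Without VistaNet: best allocation of the remaining 3 bidders over all 4 bands is NorthTel→Band C ($887M), PeakComm→Band A ($717M), Pulse→Band G ($685M), total $2289M.
VCG payment = (others' best without VistaNet) − (others' welfare with VistaNet) = 2289 − 2237 = $52M.

VistaNet pays $52M.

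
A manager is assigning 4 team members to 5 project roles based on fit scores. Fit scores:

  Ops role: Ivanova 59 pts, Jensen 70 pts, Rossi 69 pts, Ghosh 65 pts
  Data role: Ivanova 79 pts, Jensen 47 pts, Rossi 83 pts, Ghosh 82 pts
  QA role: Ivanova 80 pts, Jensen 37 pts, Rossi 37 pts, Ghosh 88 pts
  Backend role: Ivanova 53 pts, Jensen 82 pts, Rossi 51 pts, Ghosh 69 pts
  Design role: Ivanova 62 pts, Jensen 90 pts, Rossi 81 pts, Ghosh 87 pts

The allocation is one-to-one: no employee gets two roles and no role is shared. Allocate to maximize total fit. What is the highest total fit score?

This is the linear assignment problem.
Optimal: Ivanova→QA role (80 pts), Jensen→Backend role (82 pts), Rossi→Data role (83 pts), Ghosh→Design role (87 pts) — total 80+82+83+87 = 332 pts.
Column-greedy (each role in turn goes to its best remaining employee) gives 294 pts, worse by 38.
Every other assignment is strictly worse.

Maximum total: 332 pts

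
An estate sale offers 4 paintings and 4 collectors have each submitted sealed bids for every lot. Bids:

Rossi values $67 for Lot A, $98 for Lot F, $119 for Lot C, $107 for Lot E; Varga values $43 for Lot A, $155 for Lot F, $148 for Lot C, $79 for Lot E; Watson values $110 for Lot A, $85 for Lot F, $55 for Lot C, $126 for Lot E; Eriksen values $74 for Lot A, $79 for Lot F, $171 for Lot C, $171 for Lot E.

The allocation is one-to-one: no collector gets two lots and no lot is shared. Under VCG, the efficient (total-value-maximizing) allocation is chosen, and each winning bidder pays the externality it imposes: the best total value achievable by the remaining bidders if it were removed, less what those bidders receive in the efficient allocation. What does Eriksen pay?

Eriksen pays $16.

Efficient allocation: Rossi→Lot C ($119), Varga→Lot F ($155), Watson→Lot A ($110), Eriksen→Lot E ($171); total welfare W = $555.
Eriksen receives Lot E at value $171, so the others get W − 171 = $384.
Without Eriksen: best allocation of the remaining 3 bidders over all 4 lots is Rossi→Lot C ($119), Varga→Lot F ($155), Watson→Lot E ($126), total $400.
VCG payment = (others' best without Eriksen) − (others' welfare with Eriksen) = 400 − 384 = $16.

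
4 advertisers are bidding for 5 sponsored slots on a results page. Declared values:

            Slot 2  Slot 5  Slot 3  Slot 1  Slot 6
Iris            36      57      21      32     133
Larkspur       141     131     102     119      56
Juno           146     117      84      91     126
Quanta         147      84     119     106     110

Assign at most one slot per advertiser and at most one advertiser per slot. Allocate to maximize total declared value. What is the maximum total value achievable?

Optimal: Iris→Slot 6 ($133), Larkspur→Slot 5 ($131), Juno→Slot 2 ($146), Quanta→Slot 3 ($119) — total 133+131+146+119 = $529.
Row-greedy (each advertiser in turn takes its best remaining slot) gives $510, worse by 19.
Next-best assignment: Iris→Slot 6, Larkspur→Slot 1, Juno→Slot 2, Quanta→Slot 3 = $517.

Maximum total: $529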